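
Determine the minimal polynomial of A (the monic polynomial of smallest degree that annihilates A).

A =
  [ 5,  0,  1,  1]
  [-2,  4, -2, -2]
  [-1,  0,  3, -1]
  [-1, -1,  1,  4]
x^3 - 12*x^2 + 48*x - 64

The characteristic polynomial is χ_A(x) = (x - 4)^4, so the eigenvalues are known. The minimal polynomial is
  m_A(x) = Π_λ (x − λ)^{k_λ}
where k_λ is the size of the *largest* Jordan block for λ (equivalently, the smallest k with (A − λI)^k v = 0 for every generalised eigenvector v of λ).

  λ = 4: largest Jordan block has size 3, contributing (x − 4)^3

So m_A(x) = (x - 4)^3 = x^3 - 12*x^2 + 48*x - 64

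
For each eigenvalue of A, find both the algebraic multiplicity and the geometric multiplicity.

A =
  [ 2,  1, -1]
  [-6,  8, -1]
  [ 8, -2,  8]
λ = 6: alg = 3, geom = 1

Step 1 — factor the characteristic polynomial to read off the algebraic multiplicities:
  χ_A(x) = (x - 6)^3

Step 2 — compute geometric multiplicities via the rank-nullity identity g(λ) = n − rank(A − λI):
  rank(A − (6)·I) = 2, so dim ker(A − (6)·I) = n − 2 = 1

Summary:
  λ = 6: algebraic multiplicity = 3, geometric multiplicity = 1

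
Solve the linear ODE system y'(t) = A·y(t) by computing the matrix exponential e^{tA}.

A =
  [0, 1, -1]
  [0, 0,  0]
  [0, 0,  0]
e^{tA} =
  [1, t, -t]
  [0, 1, 0]
  [0, 0, 1]

Strategy: write A = P · J · P⁻¹ where J is a Jordan canonical form, so e^{tA} = P · e^{tJ} · P⁻¹, and e^{tJ} can be computed block-by-block.

A has Jordan form
J =
  [0, 1, 0]
  [0, 0, 0]
  [0, 0, 0]
(up to reordering of blocks).

Per-block formulas:
  For a 2×2 Jordan block J_2(0): exp(t · J_2(0)) = e^(0t)·(I + t·N), where N is the 2×2 nilpotent shift.
  For a 1×1 block at λ = 0: exp(t · [0]) = [e^(0t)].

After assembling e^{tJ} and conjugating by P, we get:

e^{tA} =
  [1, t, -t]
  [0, 1, 0]
  [0, 0, 1]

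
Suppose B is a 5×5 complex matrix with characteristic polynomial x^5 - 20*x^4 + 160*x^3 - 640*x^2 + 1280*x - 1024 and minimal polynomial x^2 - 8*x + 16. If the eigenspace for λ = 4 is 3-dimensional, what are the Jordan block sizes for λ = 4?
Block sizes for λ = 4: [2, 2, 1]

Step 1 — from the characteristic polynomial, algebraic multiplicity of λ = 4 is 5. From dim ker(B − (4)·I) = 3, there are exactly 3 Jordan blocks for λ = 4.
Step 2 — from the minimal polynomial, the factor (x − 4)^2 tells us the largest block for λ = 4 has size 2.
Step 3 — with total size 5, 3 blocks, and largest block 2, the block sizes (in nonincreasing order) are [2, 2, 1].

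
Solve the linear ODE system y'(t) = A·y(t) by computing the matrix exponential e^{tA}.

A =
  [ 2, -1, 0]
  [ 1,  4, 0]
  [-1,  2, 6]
e^{tA} =
  [-t*exp(3*t) + exp(3*t), -t*exp(3*t), 0]
  [t*exp(3*t), t*exp(3*t) + exp(3*t), 0]
  [-t*exp(3*t), -t*exp(3*t) + exp(6*t) - exp(3*t), exp(6*t)]

Strategy: write A = P · J · P⁻¹ where J is a Jordan canonical form, so e^{tA} = P · e^{tJ} · P⁻¹, and e^{tJ} can be computed block-by-block.

A has Jordan form
J =
  [3, 1, 0]
  [0, 3, 0]
  [0, 0, 6]
(up to reordering of blocks).

Per-block formulas:
  For a 1×1 block at λ = 6: exp(t · [6]) = [e^(6t)].
  For a 2×2 Jordan block J_2(3): exp(t · J_2(3)) = e^(3t)·(I + t·N), where N is the 2×2 nilpotent shift.

After assembling e^{tJ} and conjugating by P, we get:

e^{tA} =
  [-t*exp(3*t) + exp(3*t), -t*exp(3*t), 0]
  [t*exp(3*t), t*exp(3*t) + exp(3*t), 0]
  [-t*exp(3*t), -t*exp(3*t) + exp(6*t) - exp(3*t), exp(6*t)]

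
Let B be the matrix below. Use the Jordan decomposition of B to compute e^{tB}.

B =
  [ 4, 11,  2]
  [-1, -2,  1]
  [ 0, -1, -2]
e^{tB} =
  [5*t^2/2 + 4*t + 1, 10*t^2 + 11*t, 15*t^2/2 + 2*t]
  [-t^2 - t, -4*t^2 - 2*t + 1, -3*t^2 + t]
  [t^2/2, 2*t^2 - t, 3*t^2/2 - 2*t + 1]

Strategy: write B = P · J · P⁻¹ where J is a Jordan canonical form, so e^{tB} = P · e^{tJ} · P⁻¹, and e^{tJ} can be computed block-by-block.

B has Jordan form
J =
  [0, 1, 0]
  [0, 0, 1]
  [0, 0, 0]
(up to reordering of blocks).

Per-block formulas:
  For a 3×3 Jordan block J_3(0): exp(t · J_3(0)) = e^(0t)·(I + t·N + (t^2/2)·N^2), where N is the 3×3 nilpotent shift.

After assembling e^{tJ} and conjugating by P, we get:

e^{tB} =
  [5*t^2/2 + 4*t + 1, 10*t^2 + 11*t, 15*t^2/2 + 2*t]
  [-t^2 - t, -4*t^2 - 2*t + 1, -3*t^2 + t]
  [t^2/2, 2*t^2 - t, 3*t^2/2 - 2*t + 1]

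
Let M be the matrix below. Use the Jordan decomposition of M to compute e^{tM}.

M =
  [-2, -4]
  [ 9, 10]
e^{tM} =
  [-6*t*exp(4*t) + exp(4*t), -4*t*exp(4*t)]
  [9*t*exp(4*t), 6*t*exp(4*t) + exp(4*t)]

Strategy: write M = P · J · P⁻¹ where J is a Jordan canonical form, so e^{tM} = P · e^{tJ} · P⁻¹, and e^{tJ} can be computed block-by-block.

M has Jordan form
J =
  [4, 1]
  [0, 4]
(up to reordering of blocks).

Per-block formulas:
  For a 2×2 Jordan block J_2(4): exp(t · J_2(4)) = e^(4t)·(I + t·N), where N is the 2×2 nilpotent shift.

After assembling e^{tJ} and conjugating by P, we get:

e^{tM} =
  [-6*t*exp(4*t) + exp(4*t), -4*t*exp(4*t)]
  [9*t*exp(4*t), 6*t*exp(4*t) + exp(4*t)]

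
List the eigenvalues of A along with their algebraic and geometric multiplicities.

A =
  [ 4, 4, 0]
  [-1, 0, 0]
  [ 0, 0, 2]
λ = 2: alg = 3, geom = 2

Step 1 — factor the characteristic polynomial to read off the algebraic multiplicities:
  χ_A(x) = (x - 2)^3

Step 2 — compute geometric multiplicities via the rank-nullity identity g(λ) = n − rank(A − λI):
  rank(A − (2)·I) = 1, so dim ker(A − (2)·I) = n − 1 = 2

Summary:
  λ = 2: algebraic multiplicity = 3, geometric multiplicity = 2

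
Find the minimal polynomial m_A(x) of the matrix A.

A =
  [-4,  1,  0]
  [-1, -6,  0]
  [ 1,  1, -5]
x^2 + 10*x + 25

The characteristic polynomial is χ_A(x) = (x + 5)^3, so the eigenvalues are known. The minimal polynomial is
  m_A(x) = Π_λ (x − λ)^{k_λ}
where k_λ is the size of the *largest* Jordan block for λ (equivalently, the smallest k with (A − λI)^k v = 0 for every generalised eigenvector v of λ).

  λ = -5: largest Jordan block has size 2, contributing (x + 5)^2

So m_A(x) = (x + 5)^2 = x^2 + 10*x + 25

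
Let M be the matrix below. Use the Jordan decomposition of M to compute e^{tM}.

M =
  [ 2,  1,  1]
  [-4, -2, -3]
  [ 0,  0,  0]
e^{tM} =
  [2*t + 1, t, -t^2/2 + t]
  [-4*t, 1 - 2*t, t^2 - 3*t]
  [0, 0, 1]

Strategy: write M = P · J · P⁻¹ where J is a Jordan canonical form, so e^{tM} = P · e^{tJ} · P⁻¹, and e^{tJ} can be computed block-by-block.

M has Jordan form
J =
  [0, 1, 0]
  [0, 0, 1]
  [0, 0, 0]
(up to reordering of blocks).

Per-block formulas:
  For a 3×3 Jordan block J_3(0): exp(t · J_3(0)) = e^(0t)·(I + t·N + (t^2/2)·N^2), where N is the 3×3 nilpotent shift.

After assembling e^{tJ} and conjugating by P, we get:

e^{tM} =
  [2*t + 1, t, -t^2/2 + t]
  [-4*t, 1 - 2*t, t^2 - 3*t]
  [0, 0, 1]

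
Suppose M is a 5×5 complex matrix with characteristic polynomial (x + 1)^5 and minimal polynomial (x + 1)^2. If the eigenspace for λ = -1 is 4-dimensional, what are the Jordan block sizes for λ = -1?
Block sizes for λ = -1: [2, 1, 1, 1]

Step 1 — from the characteristic polynomial, algebraic multiplicity of λ = -1 is 5. From dim ker(M − (-1)·I) = 4, there are exactly 4 Jordan blocks for λ = -1.
Step 2 — from the minimal polynomial, the factor (x + 1)^2 tells us the largest block for λ = -1 has size 2.
Step 3 — with total size 5, 4 blocks, and largest block 2, the block sizes (in nonincreasing order) are [2, 1, 1, 1].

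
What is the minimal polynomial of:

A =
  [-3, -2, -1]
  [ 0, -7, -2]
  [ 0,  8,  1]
x^2 + 6*x + 9

The characteristic polynomial is χ_A(x) = (x + 3)^3, so the eigenvalues are known. The minimal polynomial is
  m_A(x) = Π_λ (x − λ)^{k_λ}
where k_λ is the size of the *largest* Jordan block for λ (equivalently, the smallest k with (A − λI)^k v = 0 for every generalised eigenvector v of λ).

  λ = -3: largest Jordan block has size 2, contributing (x + 3)^2

So m_A(x) = (x + 3)^2 = x^2 + 6*x + 9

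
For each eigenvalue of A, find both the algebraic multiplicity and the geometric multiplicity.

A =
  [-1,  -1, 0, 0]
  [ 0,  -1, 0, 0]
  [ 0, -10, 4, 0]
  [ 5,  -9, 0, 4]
λ = -1: alg = 2, geom = 1; λ = 4: alg = 2, geom = 2

Step 1 — factor the characteristic polynomial to read off the algebraic multiplicities:
  χ_A(x) = (x - 4)^2*(x + 1)^2

Step 2 — compute geometric multiplicities via the rank-nullity identity g(λ) = n − rank(A − λI):
  rank(A − (-1)·I) = 3, so dim ker(A − (-1)·I) = n − 3 = 1
  rank(A − (4)·I) = 2, so dim ker(A − (4)·I) = n − 2 = 2

Summary:
  λ = -1: algebraic multiplicity = 2, geometric multiplicity = 1
  λ = 4: algebraic multiplicity = 2, geometric multiplicity = 2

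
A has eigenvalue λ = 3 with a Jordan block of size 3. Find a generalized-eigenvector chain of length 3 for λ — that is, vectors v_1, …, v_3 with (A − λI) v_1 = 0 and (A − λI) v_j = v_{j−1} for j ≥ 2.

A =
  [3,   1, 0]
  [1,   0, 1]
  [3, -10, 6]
A Jordan chain for λ = 3 of length 3:
v_1 = (1, 0, -1)ᵀ
v_2 = (0, 1, 3)ᵀ
v_3 = (1, 0, 0)ᵀ

Let N = A − (3)·I. We want v_3 with N^3 v_3 = 0 but N^2 v_3 ≠ 0; then v_{j-1} := N · v_j for j = 3, …, 2.

Pick v_3 = (1, 0, 0)ᵀ.
Then v_2 = N · v_3 = (0, 1, 3)ᵀ.
Then v_1 = N · v_2 = (1, 0, -1)ᵀ.

Sanity check: (A − (3)·I) v_1 = (0, 0, 0)ᵀ = 0. ✓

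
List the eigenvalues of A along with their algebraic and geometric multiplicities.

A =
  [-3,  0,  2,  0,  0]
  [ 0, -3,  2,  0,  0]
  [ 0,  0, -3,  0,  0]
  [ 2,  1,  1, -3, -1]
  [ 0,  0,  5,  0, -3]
λ = -3: alg = 5, geom = 3

Step 1 — factor the characteristic polynomial to read off the algebraic multiplicities:
  χ_A(x) = (x + 3)^5

Step 2 — compute geometric multiplicities via the rank-nullity identity g(λ) = n − rank(A − λI):
  rank(A − (-3)·I) = 2, so dim ker(A − (-3)·I) = n − 2 = 3

Summary:
  λ = -3: algebraic multiplicity = 5, geometric multiplicity = 3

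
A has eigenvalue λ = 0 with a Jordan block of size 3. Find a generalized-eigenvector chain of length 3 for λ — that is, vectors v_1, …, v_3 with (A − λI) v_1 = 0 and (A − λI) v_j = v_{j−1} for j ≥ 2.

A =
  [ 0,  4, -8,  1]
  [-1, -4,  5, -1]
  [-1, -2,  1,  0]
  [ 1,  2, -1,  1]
A Jordan chain for λ = 0 of length 3:
v_1 = (3, -2, -1, 0)ᵀ
v_2 = (-4, 3, 1, -1)ᵀ
v_3 = (1, -1, 0, 0)ᵀ

Let N = A − (0)·I. We want v_3 with N^3 v_3 = 0 but N^2 v_3 ≠ 0; then v_{j-1} := N · v_j for j = 3, …, 2.

Pick v_3 = (1, -1, 0, 0)ᵀ.
Then v_2 = N · v_3 = (-4, 3, 1, -1)ᵀ.
Then v_1 = N · v_2 = (3, -2, -1, 0)ᵀ.

Sanity check: (A − (0)·I) v_1 = (0, 0, 0, 0)ᵀ = 0. ✓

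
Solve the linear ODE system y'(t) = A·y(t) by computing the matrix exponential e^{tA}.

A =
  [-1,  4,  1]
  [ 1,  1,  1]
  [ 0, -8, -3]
e^{tA} =
  [2*t^2*exp(-t) + exp(-t), 4*t*exp(-t), t^2*exp(-t) + t*exp(-t)]
  [t^2*exp(-t) + t*exp(-t), 2*t*exp(-t) + exp(-t), t^2*exp(-t)/2 + t*exp(-t)]
  [-4*t^2*exp(-t), -8*t*exp(-t), -2*t^2*exp(-t) - 2*t*exp(-t) + exp(-t)]

Strategy: write A = P · J · P⁻¹ where J is a Jordan canonical form, so e^{tA} = P · e^{tJ} · P⁻¹, and e^{tJ} can be computed block-by-block.

A has Jordan form
J =
  [-1,  1,  0]
  [ 0, -1,  1]
  [ 0,  0, -1]
(up to reordering of blocks).

Per-block formulas:
  For a 3×3 Jordan block J_3(-1): exp(t · J_3(-1)) = e^(-1t)·(I + t·N + (t^2/2)·N^2), where N is the 3×3 nilpotent shift.

After assembling e^{tJ} and conjugating by P, we get:

e^{tA} =
  [2*t^2*exp(-t) + exp(-t), 4*t*exp(-t), t^2*exp(-t) + t*exp(-t)]
  [t^2*exp(-t) + t*exp(-t), 2*t*exp(-t) + exp(-t), t^2*exp(-t)/2 + t*exp(-t)]
  [-4*t^2*exp(-t), -8*t*exp(-t), -2*t^2*exp(-t) - 2*t*exp(-t) + exp(-t)]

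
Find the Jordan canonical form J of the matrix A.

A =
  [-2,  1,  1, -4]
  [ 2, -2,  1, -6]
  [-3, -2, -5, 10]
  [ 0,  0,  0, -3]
J_3(-3) ⊕ J_1(-3)

The characteristic polynomial is
  det(x·I − A) = x^4 + 12*x^3 + 54*x^2 + 108*x + 81 = (x + 3)^4

Eigenvalues and multiplicities (the geometric multiplicity of λ is n − rank(A − λI), which equals the number of Jordan blocks for λ):
  λ = -3: algebraic multiplicity = 4, geometric multiplicity = 2

Determining the block sizes for each eigenvalue:
  λ = -3: with am = 4 and gm = 2, the partition is not yet determined (e.g. several partitions of 4 into 2 parts exist). Let N = A − (-3)·I. Computing rank(N^1) = 2, rank(N^2) = 1, rank(N^3) = 0; the number of blocks of size ≥ j is rank(N^{j−1}) − rank(N^j), giving [2, 1, 1]. So we have 1 block(s) of size 3, 1 block(s) of size 1 → block sizes [3, 1]

Assembling the blocks gives a Jordan form
J =
  [-3,  1,  0,  0]
  [ 0, -3,  1,  0]
  [ 0,  0, -3,  0]
  [ 0,  0,  0, -3]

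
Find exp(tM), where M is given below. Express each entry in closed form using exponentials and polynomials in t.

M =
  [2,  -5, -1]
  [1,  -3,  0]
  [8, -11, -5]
e^{tM} =
  [3*t^2*exp(-2*t)/2 + 4*t*exp(-2*t) + exp(-2*t), -2*t^2*exp(-2*t) - 5*t*exp(-2*t), -t^2*exp(-2*t)/2 - t*exp(-2*t)]
  [3*t^2*exp(-2*t)/2 + t*exp(-2*t), -2*t^2*exp(-2*t) - t*exp(-2*t) + exp(-2*t), -t^2*exp(-2*t)/2]
  [-3*t^2*exp(-2*t)/2 + 8*t*exp(-2*t), 2*t^2*exp(-2*t) - 11*t*exp(-2*t), t^2*exp(-2*t)/2 - 3*t*exp(-2*t) + exp(-2*t)]

Strategy: write M = P · J · P⁻¹ where J is a Jordan canonical form, so e^{tM} = P · e^{tJ} · P⁻¹, and e^{tJ} can be computed block-by-block.

M has Jordan form
J =
  [-2,  1,  0]
  [ 0, -2,  1]
  [ 0,  0, -2]
(up to reordering of blocks).

Per-block formulas:
  For a 3×3 Jordan block J_3(-2): exp(t · J_3(-2)) = e^(-2t)·(I + t·N + (t^2/2)·N^2), where N is the 3×3 nilpotent shift.

After assembling e^{tJ} and conjugating by P, we get:

e^{tM} =
  [3*t^2*exp(-2*t)/2 + 4*t*exp(-2*t) + exp(-2*t), -2*t^2*exp(-2*t) - 5*t*exp(-2*t), -t^2*exp(-2*t)/2 - t*exp(-2*t)]
  [3*t^2*exp(-2*t)/2 + t*exp(-2*t), -2*t^2*exp(-2*t) - t*exp(-2*t) + exp(-2*t), -t^2*exp(-2*t)/2]
  [-3*t^2*exp(-2*t)/2 + 8*t*exp(-2*t), 2*t^2*exp(-2*t) - 11*t*exp(-2*t), t^2*exp(-2*t)/2 - 3*t*exp(-2*t) + exp(-2*t)]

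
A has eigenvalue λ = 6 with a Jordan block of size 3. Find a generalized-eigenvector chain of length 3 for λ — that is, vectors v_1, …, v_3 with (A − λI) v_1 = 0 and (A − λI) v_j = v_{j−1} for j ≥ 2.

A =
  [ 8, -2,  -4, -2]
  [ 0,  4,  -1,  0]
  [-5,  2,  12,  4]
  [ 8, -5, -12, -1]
A Jordan chain for λ = 6 of length 3:
v_1 = (6, 3, -6, 15)ᵀ
v_2 = (4, 2, -7, 13)ᵀ
v_3 = (1, -1, 0, 0)ᵀ

Let N = A − (6)·I. We want v_3 with N^3 v_3 = 0 but N^2 v_3 ≠ 0; then v_{j-1} := N · v_j for j = 3, …, 2.

Pick v_3 = (1, -1, 0, 0)ᵀ.
Then v_2 = N · v_3 = (4, 2, -7, 13)ᵀ.
Then v_1 = N · v_2 = (6, 3, -6, 15)ᵀ.

Sanity check: (A − (6)·I) v_1 = (0, 0, 0, 0)ᵀ = 0. ✓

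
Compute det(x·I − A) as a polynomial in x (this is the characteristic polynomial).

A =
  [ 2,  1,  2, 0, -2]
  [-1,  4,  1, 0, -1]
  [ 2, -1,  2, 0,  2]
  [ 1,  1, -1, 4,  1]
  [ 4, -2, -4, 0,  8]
x^5 - 20*x^4 + 160*x^3 - 640*x^2 + 1280*x - 1024

Expanding det(x·I − A) (e.g. by cofactor expansion or by noting that A is similar to its Jordan form J, which has the same characteristic polynomial as A) gives
  χ_A(x) = x^5 - 20*x^4 + 160*x^3 - 640*x^2 + 1280*x - 1024
which factors as (x - 4)^5. The eigenvalues (with algebraic multiplicities) are λ = 4 with multiplicity 5.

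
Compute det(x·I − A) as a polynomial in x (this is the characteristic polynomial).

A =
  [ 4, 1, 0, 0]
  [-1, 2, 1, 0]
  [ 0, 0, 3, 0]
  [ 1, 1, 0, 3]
x^4 - 12*x^3 + 54*x^2 - 108*x + 81

Expanding det(x·I − A) (e.g. by cofactor expansion or by noting that A is similar to its Jordan form J, which has the same characteristic polynomial as A) gives
  χ_A(x) = x^4 - 12*x^3 + 54*x^2 - 108*x + 81
which factors as (x - 3)^4. The eigenvalues (with algebraic multiplicities) are λ = 3 with multiplicity 4.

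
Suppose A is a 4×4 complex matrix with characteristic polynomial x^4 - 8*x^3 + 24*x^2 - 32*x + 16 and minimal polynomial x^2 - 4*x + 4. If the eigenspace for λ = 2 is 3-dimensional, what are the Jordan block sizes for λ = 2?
Block sizes for λ = 2: [2, 1, 1]

Step 1 — from the characteristic polynomial, algebraic multiplicity of λ = 2 is 4. From dim ker(A − (2)·I) = 3, there are exactly 3 Jordan blocks for λ = 2.
Step 2 — from the minimal polynomial, the factor (x − 2)^2 tells us the largest block for λ = 2 has size 2.
Step 3 — with total size 4, 3 blocks, and largest block 2, the block sizes (in nonincreasing order) are [2, 1, 1].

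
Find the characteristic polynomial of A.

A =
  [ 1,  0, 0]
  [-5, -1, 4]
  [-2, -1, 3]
x^3 - 3*x^2 + 3*x - 1

Expanding det(x·I − A) (e.g. by cofactor expansion or by noting that A is similar to its Jordan form J, which has the same characteristic polynomial as A) gives
  χ_A(x) = x^3 - 3*x^2 + 3*x - 1
which factors as (x - 1)^3. The eigenvalues (with algebraic multiplicities) are λ = 1 with multiplicity 3.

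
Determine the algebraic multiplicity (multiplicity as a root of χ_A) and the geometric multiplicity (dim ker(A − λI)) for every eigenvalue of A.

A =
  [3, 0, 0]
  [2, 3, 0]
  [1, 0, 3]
λ = 3: alg = 3, geom = 2

Step 1 — factor the characteristic polynomial to read off the algebraic multiplicities:
  χ_A(x) = (x - 3)^3

Step 2 — compute geometric multiplicities via the rank-nullity identity g(λ) = n − rank(A − λI):
  rank(A − (3)·I) = 1, so dim ker(A − (3)·I) = n − 1 = 2

Summary:
  λ = 3: algebraic multiplicity = 3, geometric multiplicity = 2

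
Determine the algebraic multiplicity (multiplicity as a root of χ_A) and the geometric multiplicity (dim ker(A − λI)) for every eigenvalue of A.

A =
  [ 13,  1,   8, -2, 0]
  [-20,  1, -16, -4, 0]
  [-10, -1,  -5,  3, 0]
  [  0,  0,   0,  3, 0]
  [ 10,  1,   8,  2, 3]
λ = 3: alg = 5, geom = 3

Step 1 — factor the characteristic polynomial to read off the algebraic multiplicities:
  χ_A(x) = (x - 3)^5

Step 2 — compute geometric multiplicities via the rank-nullity identity g(λ) = n − rank(A − λI):
  rank(A − (3)·I) = 2, so dim ker(A − (3)·I) = n − 2 = 3

Summary:
  λ = 3: algebraic multiplicity = 5, geometric multiplicity = 3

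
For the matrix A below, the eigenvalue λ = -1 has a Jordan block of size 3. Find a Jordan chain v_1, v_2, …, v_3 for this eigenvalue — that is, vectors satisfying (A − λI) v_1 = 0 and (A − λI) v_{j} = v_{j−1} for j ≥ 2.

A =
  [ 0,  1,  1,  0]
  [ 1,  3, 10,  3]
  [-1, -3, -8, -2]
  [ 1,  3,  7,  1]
A Jordan chain for λ = -1 of length 3:
v_1 = (1, -2, 1, -1)ᵀ
v_2 = (1, 1, -1, 1)ᵀ
v_3 = (1, 0, 0, 0)ᵀ

Let N = A − (-1)·I. We want v_3 with N^3 v_3 = 0 but N^2 v_3 ≠ 0; then v_{j-1} := N · v_j for j = 3, …, 2.

Pick v_3 = (1, 0, 0, 0)ᵀ.
Then v_2 = N · v_3 = (1, 1, -1, 1)ᵀ.
Then v_1 = N · v_2 = (1, -2, 1, -1)ᵀ.

Sanity check: (A − (-1)·I) v_1 = (0, 0, 0, 0)ᵀ = 0. ✓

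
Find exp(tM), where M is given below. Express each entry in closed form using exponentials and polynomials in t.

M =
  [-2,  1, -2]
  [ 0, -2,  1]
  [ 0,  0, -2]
e^{tM} =
  [exp(-2*t), t*exp(-2*t), t^2*exp(-2*t)/2 - 2*t*exp(-2*t)]
  [0, exp(-2*t), t*exp(-2*t)]
  [0, 0, exp(-2*t)]

Strategy: write M = P · J · P⁻¹ where J is a Jordan canonical form, so e^{tM} = P · e^{tJ} · P⁻¹, and e^{tJ} can be computed block-by-block.

M has Jordan form
J =
  [-2,  1,  0]
  [ 0, -2,  1]
  [ 0,  0, -2]
(up to reordering of blocks).

Per-block formulas:
  For a 3×3 Jordan block J_3(-2): exp(t · J_3(-2)) = e^(-2t)·(I + t·N + (t^2/2)·N^2), where N is the 3×3 nilpotent shift.

After assembling e^{tJ} and conjugating by P, we get:

e^{tM} =
  [exp(-2*t), t*exp(-2*t), t^2*exp(-2*t)/2 - 2*t*exp(-2*t)]
  [0, exp(-2*t), t*exp(-2*t)]
  [0, 0, exp(-2*t)]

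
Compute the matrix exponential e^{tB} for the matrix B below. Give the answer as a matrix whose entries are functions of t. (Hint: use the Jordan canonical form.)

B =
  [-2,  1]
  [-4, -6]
e^{tB} =
  [2*t*exp(-4*t) + exp(-4*t), t*exp(-4*t)]
  [-4*t*exp(-4*t), -2*t*exp(-4*t) + exp(-4*t)]

Strategy: write B = P · J · P⁻¹ where J is a Jordan canonical form, so e^{tB} = P · e^{tJ} · P⁻¹, and e^{tJ} can be computed block-by-block.

B has Jordan form
J =
  [-4,  1]
  [ 0, -4]
(up to reordering of blocks).

Per-block formulas:
  For a 2×2 Jordan block J_2(-4): exp(t · J_2(-4)) = e^(-4t)·(I + t·N), where N is the 2×2 nilpotent shift.

After assembling e^{tJ} and conjugating by P, we get:

e^{tB} =
  [2*t*exp(-4*t) + exp(-4*t), t*exp(-4*t)]
  [-4*t*exp(-4*t), -2*t*exp(-4*t) + exp(-4*t)]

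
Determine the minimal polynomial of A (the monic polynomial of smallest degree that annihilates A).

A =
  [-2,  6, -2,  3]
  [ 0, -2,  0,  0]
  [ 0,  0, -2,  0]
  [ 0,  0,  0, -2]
x^2 + 4*x + 4

The characteristic polynomial is χ_A(x) = (x + 2)^4, so the eigenvalues are known. The minimal polynomial is
  m_A(x) = Π_λ (x − λ)^{k_λ}
where k_λ is the size of the *largest* Jordan block for λ (equivalently, the smallest k with (A − λI)^k v = 0 for every generalised eigenvector v of λ).

  λ = -2: largest Jordan block has size 2, contributing (x + 2)^2

So m_A(x) = (x + 2)^2 = x^2 + 4*x + 4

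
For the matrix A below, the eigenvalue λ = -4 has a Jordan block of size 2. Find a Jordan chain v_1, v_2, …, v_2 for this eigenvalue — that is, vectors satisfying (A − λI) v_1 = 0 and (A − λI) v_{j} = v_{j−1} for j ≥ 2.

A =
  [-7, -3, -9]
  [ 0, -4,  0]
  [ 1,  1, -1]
A Jordan chain for λ = -4 of length 2:
v_1 = (-3, 0, 1)ᵀ
v_2 = (1, 0, 0)ᵀ

Let N = A − (-4)·I. We want v_2 with N^2 v_2 = 0 but N^1 v_2 ≠ 0; then v_{j-1} := N · v_j for j = 2, …, 2.

Pick v_2 = (1, 0, 0)ᵀ.
Then v_1 = N · v_2 = (-3, 0, 1)ᵀ.

Sanity check: (A − (-4)·I) v_1 = (0, 0, 0)ᵀ = 0. ✓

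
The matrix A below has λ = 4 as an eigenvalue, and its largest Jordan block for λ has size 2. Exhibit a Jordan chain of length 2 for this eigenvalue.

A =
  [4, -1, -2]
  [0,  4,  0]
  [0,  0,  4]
A Jordan chain for λ = 4 of length 2:
v_1 = (-1, 0, 0)ᵀ
v_2 = (0, 1, 0)ᵀ

Let N = A − (4)·I. We want v_2 with N^2 v_2 = 0 but N^1 v_2 ≠ 0; then v_{j-1} := N · v_j for j = 2, …, 2.

Pick v_2 = (0, 1, 0)ᵀ.
Then v_1 = N · v_2 = (-1, 0, 0)ᵀ.

Sanity check: (A − (4)·I) v_1 = (0, 0, 0)ᵀ = 0. ✓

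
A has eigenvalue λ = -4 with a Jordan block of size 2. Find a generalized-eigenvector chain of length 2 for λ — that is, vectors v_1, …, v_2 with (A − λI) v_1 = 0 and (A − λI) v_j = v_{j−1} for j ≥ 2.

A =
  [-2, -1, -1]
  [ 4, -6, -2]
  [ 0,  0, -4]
A Jordan chain for λ = -4 of length 2:
v_1 = (2, 4, 0)ᵀ
v_2 = (1, 0, 0)ᵀ

Let N = A − (-4)·I. We want v_2 with N^2 v_2 = 0 but N^1 v_2 ≠ 0; then v_{j-1} := N · v_j for j = 2, …, 2.

Pick v_2 = (1, 0, 0)ᵀ.
Then v_1 = N · v_2 = (2, 4, 0)ᵀ.

Sanity check: (A − (-4)·I) v_1 = (0, 0, 0)ᵀ = 0. ✓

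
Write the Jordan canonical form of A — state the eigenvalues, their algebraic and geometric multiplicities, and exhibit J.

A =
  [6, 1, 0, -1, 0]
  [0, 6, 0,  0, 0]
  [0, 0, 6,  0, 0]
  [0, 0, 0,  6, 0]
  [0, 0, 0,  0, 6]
J_2(6) ⊕ J_1(6) ⊕ J_1(6) ⊕ J_1(6)

The characteristic polynomial is
  det(x·I − A) = x^5 - 30*x^4 + 360*x^3 - 2160*x^2 + 6480*x - 7776 = (x - 6)^5

Eigenvalues and multiplicities (the geometric multiplicity of λ is n − rank(A − λI), which equals the number of Jordan blocks for λ):
  λ = 6: algebraic multiplicity = 5, geometric multiplicity = 4

Determining the block sizes for each eigenvalue:
  λ = 6: 4 blocks summing to 5 forces exactly one block of size 2 and the rest size 1 → block sizes [2, 1, 1, 1]

Assembling the blocks gives a Jordan form
J =
  [6, 1, 0, 0, 0]
  [0, 6, 0, 0, 0]
  [0, 0, 6, 0, 0]
  [0, 0, 0, 6, 0]
  [0, 0, 0, 0, 6]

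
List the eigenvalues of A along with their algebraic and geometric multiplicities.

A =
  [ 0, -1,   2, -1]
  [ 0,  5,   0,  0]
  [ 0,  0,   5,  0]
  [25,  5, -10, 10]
λ = 5: alg = 4, geom = 3

Step 1 — factor the characteristic polynomial to read off the algebraic multiplicities:
  χ_A(x) = (x - 5)^4

Step 2 — compute geometric multiplicities via the rank-nullity identity g(λ) = n − rank(A − λI):
  rank(A − (5)·I) = 1, so dim ker(A − (5)·I) = n − 1 = 3

Summary:
  λ = 5: algebraic multiplicity = 4, geometric multiplicity = 3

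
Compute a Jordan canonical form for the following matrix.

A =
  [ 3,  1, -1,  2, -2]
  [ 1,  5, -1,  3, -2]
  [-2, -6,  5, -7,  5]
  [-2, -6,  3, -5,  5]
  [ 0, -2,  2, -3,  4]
J_2(2) ⊕ J_1(2) ⊕ J_2(3)

The characteristic polynomial is
  det(x·I − A) = x^5 - 12*x^4 + 57*x^3 - 134*x^2 + 156*x - 72 = (x - 3)^2*(x - 2)^3

Eigenvalues and multiplicities (the geometric multiplicity of λ is n − rank(A − λI), which equals the number of Jordan blocks for λ):
  λ = 2: algebraic multiplicity = 3, geometric multiplicity = 2
  λ = 3: algebraic multiplicity = 2, geometric multiplicity = 1

Determining the block sizes for each eigenvalue:
  λ = 2: 2 blocks summing to 3 forces exactly one block of size 2 and the rest size 1 → block sizes [2, 1]
  λ = 3: one block (gm = 1), so the single block has size am = 2 → block sizes [2]

Assembling the blocks gives a Jordan form
J =
  [2, 1, 0, 0, 0]
  [0, 2, 0, 0, 0]
  [0, 0, 2, 0, 0]
  [0, 0, 0, 3, 1]
  [0, 0, 0, 0, 3]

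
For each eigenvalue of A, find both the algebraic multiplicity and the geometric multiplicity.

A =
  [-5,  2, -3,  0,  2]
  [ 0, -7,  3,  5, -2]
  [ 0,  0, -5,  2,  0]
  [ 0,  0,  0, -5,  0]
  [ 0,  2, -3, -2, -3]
λ = -5: alg = 5, geom = 3

Step 1 — factor the characteristic polynomial to read off the algebraic multiplicities:
  χ_A(x) = (x + 5)^5

Step 2 — compute geometric multiplicities via the rank-nullity identity g(λ) = n − rank(A − λI):
  rank(A − (-5)·I) = 2, so dim ker(A − (-5)·I) = n − 2 = 3

Summary:
  λ = -5: algebraic multiplicity = 5, geometric multiplicity = 3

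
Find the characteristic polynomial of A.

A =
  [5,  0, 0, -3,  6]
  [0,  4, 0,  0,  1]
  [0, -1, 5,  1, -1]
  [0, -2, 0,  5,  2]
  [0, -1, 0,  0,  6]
x^5 - 25*x^4 + 250*x^3 - 1250*x^2 + 3125*x - 3125

Expanding det(x·I − A) (e.g. by cofactor expansion or by noting that A is similar to its Jordan form J, which has the same characteristic polynomial as A) gives
  χ_A(x) = x^5 - 25*x^4 + 250*x^3 - 1250*x^2 + 3125*x - 3125
which factors as (x - 5)^5. The eigenvalues (with algebraic multiplicities) are λ = 5 with multiplicity 5.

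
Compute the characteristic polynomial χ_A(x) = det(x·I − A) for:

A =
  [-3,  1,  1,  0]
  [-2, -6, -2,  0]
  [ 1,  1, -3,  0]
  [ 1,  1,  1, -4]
x^4 + 16*x^3 + 96*x^2 + 256*x + 256

Expanding det(x·I − A) (e.g. by cofactor expansion or by noting that A is similar to its Jordan form J, which has the same characteristic polynomial as A) gives
  χ_A(x) = x^4 + 16*x^3 + 96*x^2 + 256*x + 256
which factors as (x + 4)^4. The eigenvalues (with algebraic multiplicities) are λ = -4 with multiplicity 4.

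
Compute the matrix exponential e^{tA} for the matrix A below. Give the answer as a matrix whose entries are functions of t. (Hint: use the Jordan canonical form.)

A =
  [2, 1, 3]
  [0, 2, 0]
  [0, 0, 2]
e^{tA} =
  [exp(2*t), t*exp(2*t), 3*t*exp(2*t)]
  [0, exp(2*t), 0]
  [0, 0, exp(2*t)]

Strategy: write A = P · J · P⁻¹ where J is a Jordan canonical form, so e^{tA} = P · e^{tJ} · P⁻¹, and e^{tJ} can be computed block-by-block.

A has Jordan form
J =
  [2, 1, 0]
  [0, 2, 0]
  [0, 0, 2]
(up to reordering of blocks).

Per-block formulas:
  For a 2×2 Jordan block J_2(2): exp(t · J_2(2)) = e^(2t)·(I + t·N), where N is the 2×2 nilpotent shift.
  For a 1×1 block at λ = 2: exp(t · [2]) = [e^(2t)].

After assembling e^{tJ} and conjugating by P, we get:

e^{tA} =
  [exp(2*t), t*exp(2*t), 3*t*exp(2*t)]
  [0, exp(2*t), 0]
  [0, 0, exp(2*t)]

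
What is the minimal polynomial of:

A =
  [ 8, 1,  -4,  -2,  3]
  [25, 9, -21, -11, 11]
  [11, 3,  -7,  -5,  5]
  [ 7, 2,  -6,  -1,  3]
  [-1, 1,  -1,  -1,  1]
x^3 - 6*x^2 + 12*x - 8

The characteristic polynomial is χ_A(x) = (x - 2)^5, so the eigenvalues are known. The minimal polynomial is
  m_A(x) = Π_λ (x − λ)^{k_λ}
where k_λ is the size of the *largest* Jordan block for λ (equivalently, the smallest k with (A − λI)^k v = 0 for every generalised eigenvector v of λ).

  λ = 2: largest Jordan block has size 3, contributing (x − 2)^3

So m_A(x) = (x - 2)^3 = x^3 - 6*x^2 + 12*x - 8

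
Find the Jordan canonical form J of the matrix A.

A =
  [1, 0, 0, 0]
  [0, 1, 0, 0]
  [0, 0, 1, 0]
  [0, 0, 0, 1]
J_1(1) ⊕ J_1(1) ⊕ J_1(1) ⊕ J_1(1)

The characteristic polynomial is
  det(x·I − A) = x^4 - 4*x^3 + 6*x^2 - 4*x + 1 = (x - 1)^4

Eigenvalues and multiplicities (the geometric multiplicity of λ is n − rank(A − λI), which equals the number of Jordan blocks for λ):
  λ = 1: algebraic multiplicity = 4, geometric multiplicity = 4

Determining the block sizes for each eigenvalue:
  λ = 1: gm = am = 4, so every block has size 1 → block sizes [1, 1, 1, 1]

Assembling the blocks gives a Jordan form
J =
  [1, 0, 0, 0]
  [0, 1, 0, 0]
  [0, 0, 1, 0]
  [0, 0, 0, 1]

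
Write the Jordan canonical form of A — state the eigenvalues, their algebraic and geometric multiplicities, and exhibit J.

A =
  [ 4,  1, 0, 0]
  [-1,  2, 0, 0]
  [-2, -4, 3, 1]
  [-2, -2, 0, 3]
J_2(3) ⊕ J_2(3)

The characteristic polynomial is
  det(x·I − A) = x^4 - 12*x^3 + 54*x^2 - 108*x + 81 = (x - 3)^4

Eigenvalues and multiplicities (the geometric multiplicity of λ is n − rank(A − λI), which equals the number of Jordan blocks for λ):
  λ = 3: algebraic multiplicity = 4, geometric multiplicity = 2

Determining the block sizes for each eigenvalue:
  λ = 3: with am = 4 and gm = 2, the partition is not yet determined (e.g. several partitions of 4 into 2 parts exist). Let N = A − (3)·I. Computing rank(N^1) = 2, rank(N^2) = 0; the number of blocks of size ≥ j is rank(N^{j−1}) − rank(N^j), giving [2, 2]. So we have 2 block(s) of size 2 → block sizes [2, 2]

Assembling the blocks gives a Jordan form
J =
  [3, 1, 0, 0]
  [0, 3, 0, 0]
  [0, 0, 3, 1]
  [0, 0, 0, 3]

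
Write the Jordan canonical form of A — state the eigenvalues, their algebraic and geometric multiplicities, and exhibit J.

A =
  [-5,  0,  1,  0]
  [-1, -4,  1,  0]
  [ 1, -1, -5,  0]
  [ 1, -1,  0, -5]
J_2(-5) ⊕ J_1(-5) ⊕ J_1(-4)

The characteristic polynomial is
  det(x·I − A) = x^4 + 19*x^3 + 135*x^2 + 425*x + 500 = (x + 4)*(x + 5)^3

Eigenvalues and multiplicities (the geometric multiplicity of λ is n − rank(A − λI), which equals the number of Jordan blocks for λ):
  λ = -5: algebraic multiplicity = 3, geometric multiplicity = 2
  λ = -4: algebraic multiplicity = 1, geometric multiplicity = 1

Determining the block sizes for each eigenvalue:
  λ = -5: 2 blocks summing to 3 forces exactly one block of size 2 and the rest size 1 → block sizes [2, 1]
  λ = -4: one block (gm = 1), so the single block has size am = 1 → block sizes [1]

Assembling the blocks gives a Jordan form
J =
  [-5,  1,  0,  0]
  [ 0, -5,  0,  0]
  [ 0,  0, -5,  0]
  [ 0,  0,  0, -4]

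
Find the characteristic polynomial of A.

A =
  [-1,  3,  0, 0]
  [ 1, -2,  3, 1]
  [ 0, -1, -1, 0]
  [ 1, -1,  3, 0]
x^4 + 4*x^3 + 6*x^2 + 4*x + 1

Expanding det(x·I − A) (e.g. by cofactor expansion or by noting that A is similar to its Jordan form J, which has the same characteristic polynomial as A) gives
  χ_A(x) = x^4 + 4*x^3 + 6*x^2 + 4*x + 1
which factors as (x + 1)^4. The eigenvalues (with algebraic multiplicities) are λ = -1 with multiplicity 4.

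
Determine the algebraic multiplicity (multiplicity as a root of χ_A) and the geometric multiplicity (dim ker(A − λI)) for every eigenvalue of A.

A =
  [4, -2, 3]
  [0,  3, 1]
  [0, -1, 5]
λ = 4: alg = 3, geom = 1

Step 1 — factor the characteristic polynomial to read off the algebraic multiplicities:
  χ_A(x) = (x - 4)^3

Step 2 — compute geometric multiplicities via the rank-nullity identity g(λ) = n − rank(A − λI):
  rank(A − (4)·I) = 2, so dim ker(A − (4)·I) = n − 2 = 1

Summary:
  λ = 4: algebraic multiplicity = 3, geometric multiplicity = 1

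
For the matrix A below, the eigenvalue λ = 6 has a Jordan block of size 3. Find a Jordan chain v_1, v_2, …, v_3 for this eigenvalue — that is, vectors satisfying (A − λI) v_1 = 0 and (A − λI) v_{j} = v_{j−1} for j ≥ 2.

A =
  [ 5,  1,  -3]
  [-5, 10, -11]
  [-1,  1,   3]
A Jordan chain for λ = 6 of length 3:
v_1 = (-1, -4, -1)ᵀ
v_2 = (-1, -5, -1)ᵀ
v_3 = (1, 0, 0)ᵀ

Let N = A − (6)·I. We want v_3 with N^3 v_3 = 0 but N^2 v_3 ≠ 0; then v_{j-1} := N · v_j for j = 3, …, 2.

Pick v_3 = (1, 0, 0)ᵀ.
Then v_2 = N · v_3 = (-1, -5, -1)ᵀ.
Then v_1 = N · v_2 = (-1, -4, -1)ᵀ.

Sanity check: (A − (6)·I) v_1 = (0, 0, 0)ᵀ = 0. ✓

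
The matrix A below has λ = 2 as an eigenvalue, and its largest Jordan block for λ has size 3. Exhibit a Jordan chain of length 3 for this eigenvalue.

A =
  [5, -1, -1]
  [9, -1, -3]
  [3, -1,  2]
A Jordan chain for λ = 2 of length 3:
v_1 = (-3, -9, 0)ᵀ
v_2 = (3, 9, 3)ᵀ
v_3 = (1, 0, 0)ᵀ

Let N = A − (2)·I. We want v_3 with N^3 v_3 = 0 but N^2 v_3 ≠ 0; then v_{j-1} := N · v_j for j = 3, …, 2.

Pick v_3 = (1, 0, 0)ᵀ.
Then v_2 = N · v_3 = (3, 9, 3)ᵀ.
Then v_1 = N · v_2 = (-3, -9, 0)ᵀ.

Sanity check: (A − (2)·I) v_1 = (0, 0, 0)ᵀ = 0. ✓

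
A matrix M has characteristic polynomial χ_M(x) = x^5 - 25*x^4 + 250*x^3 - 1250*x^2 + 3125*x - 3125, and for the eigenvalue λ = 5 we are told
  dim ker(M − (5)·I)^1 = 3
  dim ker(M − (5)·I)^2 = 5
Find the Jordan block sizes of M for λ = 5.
Block sizes for λ = 5: [2, 2, 1]

From the dimensions of kernels of powers, the number of Jordan blocks of size at least j is d_j − d_{j−1} where d_j = dim ker(N^j) (with d_0 = 0). Computing the differences gives [3, 2].
The number of blocks of size exactly k is (#blocks of size ≥ k) − (#blocks of size ≥ k + 1), so the partition is: 1 block(s) of size 1, 2 block(s) of size 2.
In nonincreasing order the block sizes are [2, 2, 1].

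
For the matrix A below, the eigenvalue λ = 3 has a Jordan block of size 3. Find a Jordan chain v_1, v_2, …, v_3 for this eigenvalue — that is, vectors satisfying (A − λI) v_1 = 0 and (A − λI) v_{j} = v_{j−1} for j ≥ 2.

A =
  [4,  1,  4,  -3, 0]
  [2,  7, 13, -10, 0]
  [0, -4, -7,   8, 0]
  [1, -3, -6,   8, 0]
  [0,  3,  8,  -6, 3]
A Jordan chain for λ = 3 of length 3:
v_1 = (-2, -4, 0, -2, -2)ᵀ
v_2 = (1, 4, -4, -3, 3)ᵀ
v_3 = (0, 1, 0, 0, 0)ᵀ

Let N = A − (3)·I. We want v_3 with N^3 v_3 = 0 but N^2 v_3 ≠ 0; then v_{j-1} := N · v_j for j = 3, …, 2.

Pick v_3 = (0, 1, 0, 0, 0)ᵀ.
Then v_2 = N · v_3 = (1, 4, -4, -3, 3)ᵀ.
Then v_1 = N · v_2 = (-2, -4, 0, -2, -2)ᵀ.

Sanity check: (A − (3)·I) v_1 = (0, 0, 0, 0, 0)ᵀ = 0. ✓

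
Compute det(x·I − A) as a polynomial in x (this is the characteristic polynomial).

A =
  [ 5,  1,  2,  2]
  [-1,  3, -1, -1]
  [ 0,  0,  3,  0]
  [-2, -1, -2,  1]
x^4 - 12*x^3 + 54*x^2 - 108*x + 81

Expanding det(x·I − A) (e.g. by cofactor expansion or by noting that A is similar to its Jordan form J, which has the same characteristic polynomial as A) gives
  χ_A(x) = x^4 - 12*x^3 + 54*x^2 - 108*x + 81
which factors as (x - 3)^4. The eigenvalues (with algebraic multiplicities) are λ = 3 with multiplicity 4.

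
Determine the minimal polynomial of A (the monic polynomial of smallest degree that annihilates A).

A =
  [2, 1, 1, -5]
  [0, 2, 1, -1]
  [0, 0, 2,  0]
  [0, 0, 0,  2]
x^3 - 6*x^2 + 12*x - 8

The characteristic polynomial is χ_A(x) = (x - 2)^4, so the eigenvalues are known. The minimal polynomial is
  m_A(x) = Π_λ (x − λ)^{k_λ}
where k_λ is the size of the *largest* Jordan block for λ (equivalently, the smallest k with (A − λI)^k v = 0 for every generalised eigenvector v of λ).

  λ = 2: largest Jordan block has size 3, contributing (x − 2)^3

So m_A(x) = (x - 2)^3 = x^3 - 6*x^2 + 12*x - 8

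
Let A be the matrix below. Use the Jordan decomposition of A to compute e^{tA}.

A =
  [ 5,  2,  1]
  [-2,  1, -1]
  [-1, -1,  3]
e^{tA} =
  [-t^2*exp(3*t)/2 + 2*t*exp(3*t) + exp(3*t), -t^2*exp(3*t)/2 + 2*t*exp(3*t), t*exp(3*t)]
  [t^2*exp(3*t)/2 - 2*t*exp(3*t), t^2*exp(3*t)/2 - 2*t*exp(3*t) + exp(3*t), -t*exp(3*t)]
  [-t*exp(3*t), -t*exp(3*t), exp(3*t)]

Strategy: write A = P · J · P⁻¹ where J is a Jordan canonical form, so e^{tA} = P · e^{tJ} · P⁻¹, and e^{tJ} can be computed block-by-block.

A has Jordan form
J =
  [3, 1, 0]
  [0, 3, 1]
  [0, 0, 3]
(up to reordering of blocks).

Per-block formulas:
  For a 3×3 Jordan block J_3(3): exp(t · J_3(3)) = e^(3t)·(I + t·N + (t^2/2)·N^2), where N is the 3×3 nilpotent shift.

After assembling e^{tJ} and conjugating by P, we get:

e^{tA} =
  [-t^2*exp(3*t)/2 + 2*t*exp(3*t) + exp(3*t), -t^2*exp(3*t)/2 + 2*t*exp(3*t), t*exp(3*t)]
  [t^2*exp(3*t)/2 - 2*t*exp(3*t), t^2*exp(3*t)/2 - 2*t*exp(3*t) + exp(3*t), -t*exp(3*t)]
  [-t*exp(3*t), -t*exp(3*t), exp(3*t)]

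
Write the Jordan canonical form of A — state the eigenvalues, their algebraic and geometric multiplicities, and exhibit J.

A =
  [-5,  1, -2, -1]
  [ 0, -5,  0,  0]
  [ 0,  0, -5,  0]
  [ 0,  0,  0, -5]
J_2(-5) ⊕ J_1(-5) ⊕ J_1(-5)

The characteristic polynomial is
  det(x·I − A) = x^4 + 20*x^3 + 150*x^2 + 500*x + 625 = (x + 5)^4

Eigenvalues and multiplicities (the geometric multiplicity of λ is n − rank(A − λI), which equals the number of Jordan blocks for λ):
  λ = -5: algebraic multiplicity = 4, geometric multiplicity = 3

Determining the block sizes for each eigenvalue:
  λ = -5: 3 blocks summing to 4 forces exactly one block of size 2 and the rest size 1 → block sizes [2, 1, 1]

Assembling the blocks gives a Jordan form
J =
  [-5,  1,  0,  0]
  [ 0, -5,  0,  0]
  [ 0,  0, -5,  0]
  [ 0,  0,  0, -5]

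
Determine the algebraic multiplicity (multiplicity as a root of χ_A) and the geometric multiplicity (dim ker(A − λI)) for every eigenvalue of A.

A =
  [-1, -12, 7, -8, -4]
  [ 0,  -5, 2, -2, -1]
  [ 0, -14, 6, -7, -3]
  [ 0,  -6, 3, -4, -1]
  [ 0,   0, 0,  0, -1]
λ = -1: alg = 5, geom = 2

Step 1 — factor the characteristic polynomial to read off the algebraic multiplicities:
  χ_A(x) = (x + 1)^5

Step 2 — compute geometric multiplicities via the rank-nullity identity g(λ) = n − rank(A − λI):
  rank(A − (-1)·I) = 3, so dim ker(A − (-1)·I) = n − 3 = 2

Summary:
  λ = -1: algebraic multiplicity = 5, geometric multiplicity = 2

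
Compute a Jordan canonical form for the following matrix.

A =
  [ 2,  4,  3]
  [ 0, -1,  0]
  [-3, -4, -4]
J_2(-1) ⊕ J_1(-1)

The characteristic polynomial is
  det(x·I − A) = x^3 + 3*x^2 + 3*x + 1 = (x + 1)^3

Eigenvalues and multiplicities (the geometric multiplicity of λ is n − rank(A − λI), which equals the number of Jordan blocks for λ):
  λ = -1: algebraic multiplicity = 3, geometric multiplicity = 2

Determining the block sizes for each eigenvalue:
  λ = -1: 2 blocks summing to 3 forces exactly one block of size 2 and the rest size 1 → block sizes [2, 1]

Assembling the blocks gives a Jordan form
J =
  [-1,  1,  0]
  [ 0, -1,  0]
  [ 0,  0, -1]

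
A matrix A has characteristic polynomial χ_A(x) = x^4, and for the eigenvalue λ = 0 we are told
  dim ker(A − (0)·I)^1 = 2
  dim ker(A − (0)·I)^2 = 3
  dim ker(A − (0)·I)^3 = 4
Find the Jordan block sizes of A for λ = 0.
Block sizes for λ = 0: [3, 1]

From the dimensions of kernels of powers, the number of Jordan blocks of size at least j is d_j − d_{j−1} where d_j = dim ker(N^j) (with d_0 = 0). Computing the differences gives [2, 1, 1].
The number of blocks of size exactly k is (#blocks of size ≥ k) − (#blocks of size ≥ k + 1), so the partition is: 1 block(s) of size 1, 1 block(s) of size 3.
In nonincreasing order the block sizes are [3, 1].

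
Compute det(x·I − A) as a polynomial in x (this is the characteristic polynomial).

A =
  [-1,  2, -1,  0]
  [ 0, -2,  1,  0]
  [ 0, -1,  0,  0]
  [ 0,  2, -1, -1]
x^4 + 4*x^3 + 6*x^2 + 4*x + 1

Expanding det(x·I − A) (e.g. by cofactor expansion or by noting that A is similar to its Jordan form J, which has the same characteristic polynomial as A) gives
  χ_A(x) = x^4 + 4*x^3 + 6*x^2 + 4*x + 1
which factors as (x + 1)^4. The eigenvalues (with algebraic multiplicities) are λ = -1 with multiplicity 4.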